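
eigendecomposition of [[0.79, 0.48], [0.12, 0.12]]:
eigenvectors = [[0.99, -0.54], [0.16, 0.84]]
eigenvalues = [0.87, 0.04]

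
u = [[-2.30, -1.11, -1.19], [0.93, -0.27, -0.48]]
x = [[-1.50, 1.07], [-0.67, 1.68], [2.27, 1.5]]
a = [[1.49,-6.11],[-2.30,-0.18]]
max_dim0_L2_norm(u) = 2.48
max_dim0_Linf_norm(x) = 2.27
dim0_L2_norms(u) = [2.48, 1.14, 1.28]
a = u @ x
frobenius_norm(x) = 3.75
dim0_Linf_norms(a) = [2.3, 6.11]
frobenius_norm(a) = 6.70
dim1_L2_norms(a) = [6.29, 2.31]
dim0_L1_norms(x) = [4.44, 4.25]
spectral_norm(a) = 6.30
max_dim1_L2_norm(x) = 2.72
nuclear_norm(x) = 5.29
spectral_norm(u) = 2.86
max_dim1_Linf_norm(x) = 2.27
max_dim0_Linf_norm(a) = 6.11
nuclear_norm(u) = 3.83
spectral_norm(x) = 2.85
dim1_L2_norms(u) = [2.82, 1.08]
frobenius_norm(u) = 3.02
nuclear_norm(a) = 8.57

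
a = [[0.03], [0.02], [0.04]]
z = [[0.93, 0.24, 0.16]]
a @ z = [[0.03, 0.01, 0.0], [0.02, 0.00, 0.00], [0.04, 0.01, 0.01]]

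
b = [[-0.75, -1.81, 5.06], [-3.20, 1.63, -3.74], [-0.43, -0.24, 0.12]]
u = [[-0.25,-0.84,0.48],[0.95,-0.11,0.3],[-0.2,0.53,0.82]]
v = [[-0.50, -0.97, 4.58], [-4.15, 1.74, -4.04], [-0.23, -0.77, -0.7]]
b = u + v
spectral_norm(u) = 1.00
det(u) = 1.00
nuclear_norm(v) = 11.09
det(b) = 4.35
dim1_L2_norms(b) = [5.43, 5.19, 0.51]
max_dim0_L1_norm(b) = 8.92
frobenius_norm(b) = 7.52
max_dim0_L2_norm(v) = 6.15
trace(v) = 0.54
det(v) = 20.55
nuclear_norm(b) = 10.09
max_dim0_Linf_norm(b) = 5.06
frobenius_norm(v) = 7.74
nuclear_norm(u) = 3.00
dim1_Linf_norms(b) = [5.06, 3.74, 0.43]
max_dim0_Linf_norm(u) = 0.95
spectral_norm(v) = 7.01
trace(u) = 0.46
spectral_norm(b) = 6.91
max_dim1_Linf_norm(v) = 4.58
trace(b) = 1.00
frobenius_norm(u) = 1.73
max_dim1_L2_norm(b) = 5.43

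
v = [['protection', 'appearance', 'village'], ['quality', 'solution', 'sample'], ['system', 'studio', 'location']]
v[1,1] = 'solution'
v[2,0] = 'system'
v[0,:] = ['protection', 'appearance', 'village']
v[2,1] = 'studio'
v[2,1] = 'studio'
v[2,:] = ['system', 'studio', 'location']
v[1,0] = 'quality'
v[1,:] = ['quality', 'solution', 'sample']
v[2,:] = ['system', 'studio', 'location']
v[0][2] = 'village'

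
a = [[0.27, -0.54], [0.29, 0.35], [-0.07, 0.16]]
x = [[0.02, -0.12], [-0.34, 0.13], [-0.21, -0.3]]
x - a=[[-0.25, 0.42], [-0.63, -0.22], [-0.14, -0.46]]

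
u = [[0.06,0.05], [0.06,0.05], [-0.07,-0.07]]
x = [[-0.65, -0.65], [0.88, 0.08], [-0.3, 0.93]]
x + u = [[-0.59, -0.60], [0.94, 0.13], [-0.37, 0.86]]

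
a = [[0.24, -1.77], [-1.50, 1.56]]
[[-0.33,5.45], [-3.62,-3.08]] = a @ [[3.04, -1.34], [0.60, -3.26]]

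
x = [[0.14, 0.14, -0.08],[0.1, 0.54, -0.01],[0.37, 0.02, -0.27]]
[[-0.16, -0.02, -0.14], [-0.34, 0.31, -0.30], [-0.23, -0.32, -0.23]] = x @[[-0.82, -0.57, 0.02],[-0.48, 0.68, -0.55],[-0.30, 0.47, 0.83]]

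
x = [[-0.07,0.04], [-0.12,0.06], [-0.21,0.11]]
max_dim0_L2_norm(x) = 0.25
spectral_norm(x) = 0.28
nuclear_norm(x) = 0.29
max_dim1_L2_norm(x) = 0.24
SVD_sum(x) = [[-0.07, 0.04], [-0.12, 0.06], [-0.21, 0.11]] + [[0.00, 0.00], [-0.0, -0.00], [0.0, 0.0]]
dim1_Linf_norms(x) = [0.07, 0.12, 0.21]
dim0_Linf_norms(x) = [0.21, 0.11]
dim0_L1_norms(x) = [0.4, 0.21]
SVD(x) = [[-0.28, 0.79],[-0.47, -0.61],[-0.83, 0.08]] @ diag([0.2840510577500987, 0.0038725432276607]) @ [[0.89, -0.46], [0.46, 0.89]]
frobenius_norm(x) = 0.28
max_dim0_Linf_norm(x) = 0.21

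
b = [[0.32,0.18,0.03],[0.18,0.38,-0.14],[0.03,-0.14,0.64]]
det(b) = 0.05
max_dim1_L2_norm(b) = 0.66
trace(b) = 1.34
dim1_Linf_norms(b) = [0.32, 0.38, 0.64]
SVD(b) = [[-0.14,-0.69,0.71], [-0.45,-0.59,-0.67], [0.88,-0.42,-0.23]] @ diag([0.7074883700386547, 0.49179032048011684, 0.1407213094812286]) @ [[-0.14, -0.45, 0.88], [-0.69, -0.59, -0.42], [0.71, -0.67, -0.23]]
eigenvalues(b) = [0.14, 0.49, 0.71]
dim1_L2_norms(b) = [0.37, 0.44, 0.66]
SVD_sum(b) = [[0.01, 0.05, -0.09], [0.05, 0.15, -0.28], [-0.09, -0.28, 0.55]] + [[0.23, 0.20, 0.14], [0.20, 0.17, 0.12], [0.14, 0.12, 0.09]] + [[0.07, -0.07, -0.02],[-0.07, 0.06, 0.02],[-0.02, 0.02, 0.01]]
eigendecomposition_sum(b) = [[0.07, -0.07, -0.02], [-0.07, 0.06, 0.02], [-0.02, 0.02, 0.01]] + [[0.23, 0.20, 0.14],[0.2, 0.17, 0.12],[0.14, 0.12, 0.09]] + [[0.01, 0.05, -0.09], [0.05, 0.15, -0.28], [-0.09, -0.28, 0.55]]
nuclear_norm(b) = 1.34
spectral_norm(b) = 0.71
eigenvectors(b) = [[-0.71, 0.69, -0.14], [0.67, 0.59, -0.45], [0.23, 0.42, 0.88]]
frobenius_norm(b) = 0.87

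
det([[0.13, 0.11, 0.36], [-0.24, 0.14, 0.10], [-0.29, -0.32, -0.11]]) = 0.038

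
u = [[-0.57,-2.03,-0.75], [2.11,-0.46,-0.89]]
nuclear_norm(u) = 4.57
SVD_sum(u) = [[0.77, -0.72, -0.58], [1.32, -1.23, -0.99]] + [[-1.34, -1.31, -0.17], [0.79, 0.77, 0.1]]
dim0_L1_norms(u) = [2.68, 2.49, 1.64]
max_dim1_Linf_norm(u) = 2.11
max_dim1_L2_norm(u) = 2.34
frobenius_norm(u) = 3.23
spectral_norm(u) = 2.39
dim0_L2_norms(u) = [2.19, 2.08, 1.16]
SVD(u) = [[0.51,0.86], [0.86,-0.51]] @ diag([2.385195199392746, 2.1851644928457437]) @ [[0.64, -0.60, -0.48], [-0.71, -0.70, -0.09]]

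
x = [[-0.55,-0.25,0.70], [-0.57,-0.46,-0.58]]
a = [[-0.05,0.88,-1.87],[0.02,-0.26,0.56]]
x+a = [[-0.60, 0.63, -1.17], [-0.55, -0.72, -0.02]]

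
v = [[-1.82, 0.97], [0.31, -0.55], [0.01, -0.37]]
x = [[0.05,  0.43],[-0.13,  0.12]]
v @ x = [[-0.22, -0.67], [0.09, 0.07], [0.05, -0.04]]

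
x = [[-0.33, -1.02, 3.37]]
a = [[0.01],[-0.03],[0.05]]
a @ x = [[-0.00,  -0.01,  0.03], [0.01,  0.03,  -0.10], [-0.02,  -0.05,  0.17]]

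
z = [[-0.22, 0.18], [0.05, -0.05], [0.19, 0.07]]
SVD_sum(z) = [[-0.25, 0.12], [0.06, -0.03], [0.13, -0.06]] + [[0.03, 0.06], [-0.01, -0.02], [0.06, 0.13]]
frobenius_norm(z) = 0.36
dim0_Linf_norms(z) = [0.22, 0.18]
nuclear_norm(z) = 0.48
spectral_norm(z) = 0.32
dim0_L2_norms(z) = [0.29, 0.2]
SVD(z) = [[-0.87, 0.42],[0.21, -0.15],[0.45, 0.89]] @ diag([0.31722924314054146, 0.16175786625842725]) @ [[0.9, -0.43], [0.43, 0.90]]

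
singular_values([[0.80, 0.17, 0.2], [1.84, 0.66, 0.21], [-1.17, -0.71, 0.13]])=[2.51, 0.39, 0.0]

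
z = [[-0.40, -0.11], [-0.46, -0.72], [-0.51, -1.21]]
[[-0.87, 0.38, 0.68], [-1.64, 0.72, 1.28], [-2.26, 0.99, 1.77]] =z @ [[1.87, -0.82, -1.46], [1.08, -0.47, -0.85]]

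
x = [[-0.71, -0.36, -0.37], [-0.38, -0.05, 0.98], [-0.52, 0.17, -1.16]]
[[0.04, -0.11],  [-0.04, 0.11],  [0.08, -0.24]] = x@[[-0.04, 0.11], [0.03, -0.07], [-0.05, 0.15]]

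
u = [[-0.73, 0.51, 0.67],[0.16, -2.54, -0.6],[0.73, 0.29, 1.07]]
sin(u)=[[-0.58, 0.00, 0.46], [-0.12, -0.58, -0.19], [0.6, 0.19, 0.80]]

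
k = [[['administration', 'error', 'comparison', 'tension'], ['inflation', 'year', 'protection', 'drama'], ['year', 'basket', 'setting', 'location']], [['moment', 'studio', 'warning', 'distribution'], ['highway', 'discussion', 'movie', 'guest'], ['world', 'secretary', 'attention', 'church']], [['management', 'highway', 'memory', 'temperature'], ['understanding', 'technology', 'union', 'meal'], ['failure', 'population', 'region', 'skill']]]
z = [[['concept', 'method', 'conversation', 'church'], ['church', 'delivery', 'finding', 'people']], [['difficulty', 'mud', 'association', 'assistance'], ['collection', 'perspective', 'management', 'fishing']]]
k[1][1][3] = 'guest'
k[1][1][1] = 'discussion'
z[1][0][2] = 'association'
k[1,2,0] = 'world'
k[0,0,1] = 'error'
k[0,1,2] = 'protection'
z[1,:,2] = ['association', 'management']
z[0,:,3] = ['church', 'people']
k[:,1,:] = [['inflation', 'year', 'protection', 'drama'], ['highway', 'discussion', 'movie', 'guest'], ['understanding', 'technology', 'union', 'meal']]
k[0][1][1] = 'year'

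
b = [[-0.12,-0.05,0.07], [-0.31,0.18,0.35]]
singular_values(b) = [0.51, 0.1]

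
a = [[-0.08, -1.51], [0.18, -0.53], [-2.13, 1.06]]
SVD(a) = [[0.35, -0.89], [0.19, -0.22], [-0.92, -0.39]] @ diag([2.531121890997234, 1.3615145878449424]) @ [[0.77,-0.63], [0.63,0.77]]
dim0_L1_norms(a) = [2.39, 3.1]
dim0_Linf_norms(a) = [2.13, 1.51]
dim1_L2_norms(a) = [1.51, 0.56, 2.38]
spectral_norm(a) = 2.53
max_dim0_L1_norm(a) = 3.1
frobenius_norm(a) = 2.87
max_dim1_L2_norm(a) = 2.38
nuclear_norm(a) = 3.89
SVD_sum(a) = [[0.69, -0.57], [0.37, -0.30], [-1.79, 1.47]] + [[-0.77,-0.94], [-0.19,-0.23], [-0.34,-0.41]]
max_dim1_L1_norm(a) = 3.19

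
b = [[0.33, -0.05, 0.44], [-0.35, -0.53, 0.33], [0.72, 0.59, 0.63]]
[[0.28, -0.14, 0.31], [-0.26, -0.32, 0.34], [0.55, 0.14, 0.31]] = b@[[0.86, -0.09, -0.02], [-0.09, 0.55, -0.19], [-0.02, -0.19, 0.69]]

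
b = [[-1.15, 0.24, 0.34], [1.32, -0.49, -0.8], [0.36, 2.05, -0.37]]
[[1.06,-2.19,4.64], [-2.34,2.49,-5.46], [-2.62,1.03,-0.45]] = b @ [[-0.14,  1.93,  -3.91], [-0.69,  0.16,  0.48], [3.12,  -0.03,  0.08]]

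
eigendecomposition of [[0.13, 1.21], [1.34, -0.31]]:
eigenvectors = [[0.75, -0.62], [0.66, 0.78]]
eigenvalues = [1.2, -1.38]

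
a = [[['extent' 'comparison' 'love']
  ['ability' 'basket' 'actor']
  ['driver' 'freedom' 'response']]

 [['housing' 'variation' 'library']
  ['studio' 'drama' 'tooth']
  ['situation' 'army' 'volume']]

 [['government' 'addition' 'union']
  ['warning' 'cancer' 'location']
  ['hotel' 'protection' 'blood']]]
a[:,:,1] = [['comparison', 'basket', 'freedom'], ['variation', 'drama', 'army'], ['addition', 'cancer', 'protection']]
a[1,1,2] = 'tooth'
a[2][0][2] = 'union'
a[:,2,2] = ['response', 'volume', 'blood']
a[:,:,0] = [['extent', 'ability', 'driver'], ['housing', 'studio', 'situation'], ['government', 'warning', 'hotel']]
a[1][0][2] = 'library'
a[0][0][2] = 'love'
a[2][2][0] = 'hotel'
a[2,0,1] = 'addition'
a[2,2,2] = 'blood'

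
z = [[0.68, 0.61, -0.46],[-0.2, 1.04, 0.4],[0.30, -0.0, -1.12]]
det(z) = -0.712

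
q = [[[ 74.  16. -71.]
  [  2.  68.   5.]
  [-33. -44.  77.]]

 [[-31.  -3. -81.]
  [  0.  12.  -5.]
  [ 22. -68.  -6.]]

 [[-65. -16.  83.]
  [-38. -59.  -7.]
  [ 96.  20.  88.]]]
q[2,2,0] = 96.0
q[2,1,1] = -59.0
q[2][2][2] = 88.0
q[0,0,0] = 74.0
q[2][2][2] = 88.0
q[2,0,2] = 83.0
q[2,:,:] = [[-65.0, -16.0, 83.0], [-38.0, -59.0, -7.0], [96.0, 20.0, 88.0]]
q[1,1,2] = -5.0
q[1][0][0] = -31.0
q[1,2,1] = -68.0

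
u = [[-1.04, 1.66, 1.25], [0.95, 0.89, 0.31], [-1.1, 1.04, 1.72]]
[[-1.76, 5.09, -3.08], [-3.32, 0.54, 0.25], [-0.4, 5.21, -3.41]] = u@[[-1.58, -1.06, 1.00], [-2.04, 1.16, -0.40], [-0.01, 1.65, -1.1]]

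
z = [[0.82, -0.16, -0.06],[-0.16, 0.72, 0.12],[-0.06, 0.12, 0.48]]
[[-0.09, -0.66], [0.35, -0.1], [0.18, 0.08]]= z@[[-0.01, -0.87], [0.44, -0.36], [0.27, 0.15]]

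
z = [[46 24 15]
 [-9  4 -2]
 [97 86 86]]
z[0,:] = [46, 24, 15]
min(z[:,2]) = -2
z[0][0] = 46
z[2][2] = 86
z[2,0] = 97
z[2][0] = 97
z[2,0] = 97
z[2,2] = 86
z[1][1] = 4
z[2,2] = 86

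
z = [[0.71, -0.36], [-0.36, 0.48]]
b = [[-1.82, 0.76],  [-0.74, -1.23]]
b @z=[[-1.57, 1.02],[-0.08, -0.32]]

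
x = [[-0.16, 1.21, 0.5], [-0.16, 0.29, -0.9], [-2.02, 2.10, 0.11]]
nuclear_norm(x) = 4.79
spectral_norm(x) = 3.11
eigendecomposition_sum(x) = [[0.33-0.00j, 0.26-0.00j, -0.15+0.00j], [(0.27-0j), (0.22-0j), (-0.12+0j)], [-0.16+0.00j, (-0.13+0j), (0.07+0j)]] + [[-0.24+0.41j,0.47-0.34j,(0.32+0.25j)], [-0.22-0.43j,0.03+0.59j,(-0.39+0.14j)], [(-0.93+0.14j),1.11+0.31j,0.02+0.81j]] + [[-0.24-0.41j, (0.47+0.34j), 0.32-0.25j], [(-0.22+0.43j), 0.03-0.59j, (-0.39-0.14j)], [(-0.93-0.14j), (1.11-0.31j), (0.02-0.81j)]]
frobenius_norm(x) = 3.34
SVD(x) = [[-0.34, 0.59, -0.73], [-0.09, -0.79, -0.60], [-0.93, -0.14, 0.32]] @ diag([3.1070395265257043, 1.0610807615377618, 0.6183146432855808]) @ [[0.63,  -0.77,  -0.06], [0.31,  0.17,  0.94], [-0.71,  -0.61,  0.34]]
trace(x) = 0.24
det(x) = 2.04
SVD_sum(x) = [[-0.67, 0.83, 0.07], [-0.17, 0.21, 0.02], [-1.83, 2.25, 0.18]] + [[0.19, 0.11, 0.59], [-0.26, -0.14, -0.79], [-0.05, -0.03, -0.14]] + [[0.32, 0.27, -0.16], [0.27, 0.23, -0.13], [-0.14, -0.12, 0.07]]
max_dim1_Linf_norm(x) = 2.1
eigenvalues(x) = [(0.62+0j), (-0.19+1.81j), (-0.19-1.81j)]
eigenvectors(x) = [[(-0.72+0j), (0.26-0.32j), 0.26+0.32j], [-0.60+0.00j, 0.13+0.39j, 0.13-0.39j], [0.35+0.00j, 0.81+0.00j, 0.81-0.00j]]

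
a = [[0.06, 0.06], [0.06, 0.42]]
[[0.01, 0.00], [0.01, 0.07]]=a @ [[0.12, -0.13], [-0.0, 0.19]]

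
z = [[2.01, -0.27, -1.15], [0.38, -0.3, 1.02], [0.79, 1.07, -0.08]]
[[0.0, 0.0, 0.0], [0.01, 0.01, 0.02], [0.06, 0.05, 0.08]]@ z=[[0.00, 0.00, 0.00], [0.04, 0.02, -0.0], [0.20, 0.05, -0.02]]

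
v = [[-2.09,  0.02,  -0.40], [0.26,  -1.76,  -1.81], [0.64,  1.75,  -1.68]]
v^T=[[-2.09, 0.26, 0.64], [0.02, -1.76, 1.75], [-0.40, -1.81, -1.68]]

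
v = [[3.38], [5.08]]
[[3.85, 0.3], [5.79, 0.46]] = v @ [[1.14,0.09]]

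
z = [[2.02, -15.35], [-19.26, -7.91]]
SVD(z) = [[0.35, 0.94], [0.94, -0.35]] @ diag([21.5380071322901, 14.468339530485897]) @ [[-0.81, -0.59], [0.59, -0.81]]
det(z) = -311.62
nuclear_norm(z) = 36.01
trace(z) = -5.89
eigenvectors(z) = [[0.76, 0.56], [-0.64, 0.83]]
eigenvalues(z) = [14.95, -20.84]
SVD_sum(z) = [[-6.00, -4.4], [-16.31, -11.94]] + [[8.02, -10.95],[-2.95, 4.03]]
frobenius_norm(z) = 25.95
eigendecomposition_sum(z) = [[9.55, -6.41], [-8.05, 5.40]] + [[-7.53, -8.94], [-11.21, -13.31]]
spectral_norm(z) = 21.54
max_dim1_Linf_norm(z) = 19.26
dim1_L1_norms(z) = [17.37, 27.17]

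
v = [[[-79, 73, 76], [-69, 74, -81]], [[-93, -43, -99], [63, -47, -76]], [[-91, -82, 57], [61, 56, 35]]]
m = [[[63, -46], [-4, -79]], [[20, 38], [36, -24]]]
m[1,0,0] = 20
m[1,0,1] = 38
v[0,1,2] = -81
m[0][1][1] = -79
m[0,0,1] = -46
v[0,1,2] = -81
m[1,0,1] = 38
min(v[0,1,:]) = -81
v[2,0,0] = -91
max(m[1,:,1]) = 38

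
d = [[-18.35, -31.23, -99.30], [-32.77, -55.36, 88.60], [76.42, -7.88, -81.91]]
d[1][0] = -32.77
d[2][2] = -81.91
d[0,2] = -99.3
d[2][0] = 76.42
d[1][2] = 88.6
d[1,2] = 88.6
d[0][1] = -31.23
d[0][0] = -18.35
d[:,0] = [-18.35, -32.77, 76.42]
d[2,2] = -81.91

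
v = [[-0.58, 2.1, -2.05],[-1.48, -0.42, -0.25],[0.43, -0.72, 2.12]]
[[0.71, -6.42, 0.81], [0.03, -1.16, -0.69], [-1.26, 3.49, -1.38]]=v@[[0.2, 1.24, 0.70], [-0.34, -2.02, -0.29], [-0.75, 0.71, -0.89]]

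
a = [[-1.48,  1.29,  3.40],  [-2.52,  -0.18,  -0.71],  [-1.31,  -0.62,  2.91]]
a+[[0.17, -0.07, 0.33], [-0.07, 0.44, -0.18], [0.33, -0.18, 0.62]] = [[-1.31, 1.22, 3.73], [-2.59, 0.26, -0.89], [-0.98, -0.80, 3.53]]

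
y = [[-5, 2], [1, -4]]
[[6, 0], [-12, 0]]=y @ [[0, 0], [3, 0]]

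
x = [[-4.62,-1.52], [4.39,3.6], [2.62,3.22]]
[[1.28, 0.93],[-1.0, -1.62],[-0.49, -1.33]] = x @ [[-0.31, -0.09],  [0.10, -0.34]]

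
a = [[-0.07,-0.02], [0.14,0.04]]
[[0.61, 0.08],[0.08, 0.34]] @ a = [[-0.03, -0.01], [0.04, 0.01]]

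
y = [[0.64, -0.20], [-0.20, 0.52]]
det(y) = 0.29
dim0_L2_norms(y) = [0.67, 0.56]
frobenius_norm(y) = 0.87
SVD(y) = [[-0.8, 0.6], [0.6, 0.8]] @ diag([0.788806130178211, 0.37119386982178904]) @ [[-0.8, 0.60], [0.6, 0.8]]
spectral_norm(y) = 0.79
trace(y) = 1.16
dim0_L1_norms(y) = [0.84, 0.72]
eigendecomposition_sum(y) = [[0.51, -0.38], [-0.38, 0.28]] + [[0.13, 0.18],[0.18, 0.24]]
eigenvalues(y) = [0.79, 0.37]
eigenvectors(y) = [[0.8, 0.6], [-0.6, 0.80]]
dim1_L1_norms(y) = [0.84, 0.72]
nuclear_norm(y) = 1.16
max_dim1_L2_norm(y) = 0.67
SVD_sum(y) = [[0.51, -0.38],[-0.38, 0.28]] + [[0.13, 0.18], [0.18, 0.24]]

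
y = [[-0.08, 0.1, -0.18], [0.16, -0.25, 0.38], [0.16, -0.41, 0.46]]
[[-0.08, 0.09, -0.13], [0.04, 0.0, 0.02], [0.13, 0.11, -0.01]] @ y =[[-0.00, 0.02, -0.01],[-0.00, -0.0, 0.00],[0.01, -0.01, 0.01]]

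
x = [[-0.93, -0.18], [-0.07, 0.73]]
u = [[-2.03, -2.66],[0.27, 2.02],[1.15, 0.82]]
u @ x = [[2.07, -1.58], [-0.39, 1.43], [-1.13, 0.39]]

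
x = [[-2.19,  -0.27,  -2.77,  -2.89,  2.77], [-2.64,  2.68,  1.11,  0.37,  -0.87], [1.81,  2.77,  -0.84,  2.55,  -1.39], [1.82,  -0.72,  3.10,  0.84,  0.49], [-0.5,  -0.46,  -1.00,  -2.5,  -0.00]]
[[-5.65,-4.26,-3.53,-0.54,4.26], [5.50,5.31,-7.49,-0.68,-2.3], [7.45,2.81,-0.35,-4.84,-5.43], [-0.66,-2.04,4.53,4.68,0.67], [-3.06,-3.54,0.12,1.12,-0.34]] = x@[[-0.12,-1.59,1.88,0.28,-0.76], [1.47,-0.13,-0.99,-0.32,-1.24], [0.09,-0.08,0.22,1.49,0.02], [0.94,1.79,-0.33,-1.04,0.51], [-0.92,-1.02,-0.01,0.40,1.37]]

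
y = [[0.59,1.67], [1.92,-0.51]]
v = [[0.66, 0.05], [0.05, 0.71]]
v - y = [[0.07, -1.62], [-1.87, 1.22]]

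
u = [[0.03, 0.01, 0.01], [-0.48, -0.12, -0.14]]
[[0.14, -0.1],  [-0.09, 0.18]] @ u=[[0.05, 0.01, 0.02], [-0.09, -0.02, -0.03]]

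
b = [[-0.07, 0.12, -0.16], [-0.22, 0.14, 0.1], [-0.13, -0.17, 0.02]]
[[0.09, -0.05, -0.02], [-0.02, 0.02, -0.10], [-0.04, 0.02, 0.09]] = b @[[0.02, -0.01, -0.01],[0.18, -0.07, -0.55],[-0.45, 0.26, -0.30]]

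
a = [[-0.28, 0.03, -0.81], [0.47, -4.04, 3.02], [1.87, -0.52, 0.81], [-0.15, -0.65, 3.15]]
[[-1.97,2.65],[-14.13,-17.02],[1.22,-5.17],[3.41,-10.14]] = a @ [[1.16, -0.98], [5.3, 1.96], [2.23, -2.86]]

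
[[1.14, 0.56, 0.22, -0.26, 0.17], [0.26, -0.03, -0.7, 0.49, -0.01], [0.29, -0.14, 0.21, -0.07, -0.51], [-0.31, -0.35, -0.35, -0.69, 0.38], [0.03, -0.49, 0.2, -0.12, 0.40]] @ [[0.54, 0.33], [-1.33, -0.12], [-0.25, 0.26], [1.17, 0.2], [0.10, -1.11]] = [[-0.47, 0.13], [0.93, 0.02], [0.16, 0.72], [-0.38, -0.71], [0.52, -0.35]]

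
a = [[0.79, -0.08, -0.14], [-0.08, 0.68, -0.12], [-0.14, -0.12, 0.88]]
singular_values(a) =[0.99, 0.81, 0.55]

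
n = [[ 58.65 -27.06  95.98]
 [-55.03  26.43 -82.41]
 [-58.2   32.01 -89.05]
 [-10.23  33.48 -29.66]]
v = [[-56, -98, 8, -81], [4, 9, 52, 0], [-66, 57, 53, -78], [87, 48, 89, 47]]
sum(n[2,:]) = -115.24000000000001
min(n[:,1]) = -27.06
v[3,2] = 89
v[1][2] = 52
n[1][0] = -55.03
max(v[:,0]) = 87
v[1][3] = 0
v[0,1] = -98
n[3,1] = 33.48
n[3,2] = -29.66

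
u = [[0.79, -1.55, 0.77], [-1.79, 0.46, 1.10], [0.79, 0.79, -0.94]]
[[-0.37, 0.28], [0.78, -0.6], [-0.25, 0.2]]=u @ [[-0.30, 0.23], [0.16, -0.12], [0.15, -0.12]]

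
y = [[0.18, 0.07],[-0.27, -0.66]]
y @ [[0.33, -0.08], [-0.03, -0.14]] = [[0.06, -0.02], [-0.07, 0.11]]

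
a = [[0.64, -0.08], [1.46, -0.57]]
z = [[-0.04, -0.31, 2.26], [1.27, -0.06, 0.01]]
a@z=[[-0.13, -0.19, 1.45], [-0.78, -0.42, 3.29]]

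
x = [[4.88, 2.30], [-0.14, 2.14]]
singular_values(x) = [5.46, 1.97]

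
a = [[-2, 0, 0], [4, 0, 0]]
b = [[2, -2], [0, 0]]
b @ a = [[-12, 0, 0], [0, 0, 0]]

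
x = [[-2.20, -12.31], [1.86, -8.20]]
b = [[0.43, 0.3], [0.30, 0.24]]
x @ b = [[-4.64, -3.61],[-1.66, -1.41]]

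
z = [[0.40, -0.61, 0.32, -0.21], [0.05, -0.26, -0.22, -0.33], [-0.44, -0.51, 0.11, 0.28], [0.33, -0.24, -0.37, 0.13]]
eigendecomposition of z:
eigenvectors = [[(0.19+0.56j), 0.19-0.56j, (0.67+0j), (-0.32+0j)], [0.17+0.08j, 0.17-0.08j, -0.28+0.00j, -0.68+0.00j], [(-0.62+0j), (-0.62-0j), (0.11+0j), (-0.55+0j)], [(0.33-0.35j), 0.33+0.35j, (0.68+0j), -0.36+0.00j]]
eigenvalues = [(0.24+0.62j), (0.24-0.62j), (0.5+0j), (-0.59+0j)]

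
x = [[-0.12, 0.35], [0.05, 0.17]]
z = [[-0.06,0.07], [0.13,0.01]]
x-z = [[-0.06, 0.28], [-0.08, 0.16]]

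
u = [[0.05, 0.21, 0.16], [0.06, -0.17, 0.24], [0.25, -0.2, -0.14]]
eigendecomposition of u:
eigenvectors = [[-0.84+0.00j, (-0.38+0.14j), (-0.38-0.14j)], [(-0.37+0j), (-0.14-0.59j), -0.14+0.59j], [-0.39+0.00j, 0.68+0.00j, 0.68-0.00j]]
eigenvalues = [(0.22+0j), (-0.24+0.22j), (-0.24-0.22j)]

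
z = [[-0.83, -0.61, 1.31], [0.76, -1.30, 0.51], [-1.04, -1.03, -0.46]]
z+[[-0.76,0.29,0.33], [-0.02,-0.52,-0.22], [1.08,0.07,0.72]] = [[-1.59, -0.32, 1.64], [0.74, -1.82, 0.29], [0.04, -0.96, 0.26]]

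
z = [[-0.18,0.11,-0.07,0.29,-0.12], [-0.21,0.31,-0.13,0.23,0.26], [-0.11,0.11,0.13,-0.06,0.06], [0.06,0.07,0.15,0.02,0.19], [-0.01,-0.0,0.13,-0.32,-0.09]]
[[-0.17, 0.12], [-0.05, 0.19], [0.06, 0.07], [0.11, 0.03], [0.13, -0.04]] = z@[[0.38, -0.28], [0.35, 0.34], [0.27, 0.09], [-0.35, 0.15], [0.16, 0.03]]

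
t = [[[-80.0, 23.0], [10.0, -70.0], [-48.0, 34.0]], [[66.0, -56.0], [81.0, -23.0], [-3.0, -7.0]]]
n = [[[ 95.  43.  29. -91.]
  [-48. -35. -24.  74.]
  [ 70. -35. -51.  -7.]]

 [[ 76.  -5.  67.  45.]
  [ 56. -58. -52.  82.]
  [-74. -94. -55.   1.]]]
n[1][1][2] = -52.0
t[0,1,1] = -70.0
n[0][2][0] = 70.0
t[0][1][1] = -70.0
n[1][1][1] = -58.0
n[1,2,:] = [-74.0, -94.0, -55.0, 1.0]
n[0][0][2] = 29.0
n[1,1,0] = 56.0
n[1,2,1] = -94.0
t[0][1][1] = -70.0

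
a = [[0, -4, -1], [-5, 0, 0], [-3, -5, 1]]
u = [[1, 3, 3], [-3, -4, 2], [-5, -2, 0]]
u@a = [[-24, -19, 2], [14, 2, 5], [10, 20, 5]]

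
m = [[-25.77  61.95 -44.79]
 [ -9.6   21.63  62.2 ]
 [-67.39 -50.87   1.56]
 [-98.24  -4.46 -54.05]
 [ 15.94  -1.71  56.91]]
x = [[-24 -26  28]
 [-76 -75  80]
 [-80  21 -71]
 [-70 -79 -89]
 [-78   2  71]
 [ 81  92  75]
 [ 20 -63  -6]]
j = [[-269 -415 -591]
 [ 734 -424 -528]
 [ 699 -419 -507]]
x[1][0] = -76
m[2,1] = -50.87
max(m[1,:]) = 62.2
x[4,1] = 2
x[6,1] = -63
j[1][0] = 734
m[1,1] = 21.63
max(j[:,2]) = -507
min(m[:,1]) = -50.87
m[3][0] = -98.24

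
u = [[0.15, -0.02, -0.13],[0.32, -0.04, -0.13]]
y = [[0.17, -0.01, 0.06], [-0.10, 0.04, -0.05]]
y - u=[[0.02, 0.01, 0.19], [-0.42, 0.08, 0.08]]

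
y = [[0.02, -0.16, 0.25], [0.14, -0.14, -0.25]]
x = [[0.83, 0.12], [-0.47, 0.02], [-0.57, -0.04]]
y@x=[[-0.05, -0.01], [0.32, 0.02]]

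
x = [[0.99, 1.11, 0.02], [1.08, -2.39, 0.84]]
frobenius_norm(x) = 3.13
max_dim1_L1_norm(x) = 4.31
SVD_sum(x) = [[-0.20, 0.68, -0.21], [0.76, -2.51, 0.78]] + [[1.19, 0.43, 0.23], [0.32, 0.12, 0.06]]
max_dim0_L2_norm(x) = 2.64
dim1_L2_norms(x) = [1.49, 2.75]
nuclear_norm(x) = 4.17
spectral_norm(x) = 2.83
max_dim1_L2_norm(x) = 2.75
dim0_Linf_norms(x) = [1.08, 2.39, 0.84]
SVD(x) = [[-0.26, 0.97], [0.97, 0.26]] @ diag([2.8297985261144234, 1.3375127295097569]) @ [[0.28, -0.92, 0.28],[0.93, 0.33, 0.18]]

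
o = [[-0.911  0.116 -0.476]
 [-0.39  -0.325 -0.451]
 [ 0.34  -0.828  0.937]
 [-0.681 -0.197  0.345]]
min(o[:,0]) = -0.911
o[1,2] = -0.451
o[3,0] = -0.681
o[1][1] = -0.325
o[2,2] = 0.937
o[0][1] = 0.116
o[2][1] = -0.828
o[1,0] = -0.39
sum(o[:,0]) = -1.6420000000000001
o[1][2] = -0.451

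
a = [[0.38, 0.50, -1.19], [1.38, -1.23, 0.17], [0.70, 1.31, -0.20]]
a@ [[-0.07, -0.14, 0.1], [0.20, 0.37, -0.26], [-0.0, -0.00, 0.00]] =[[0.07, 0.13, -0.09], [-0.34, -0.65, 0.46], [0.21, 0.39, -0.27]]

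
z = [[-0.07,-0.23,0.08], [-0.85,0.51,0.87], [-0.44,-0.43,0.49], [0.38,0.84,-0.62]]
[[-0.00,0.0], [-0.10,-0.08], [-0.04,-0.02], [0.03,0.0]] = z @ [[0.08, 0.06], [-0.02, -0.03], [-0.02, -0.01]]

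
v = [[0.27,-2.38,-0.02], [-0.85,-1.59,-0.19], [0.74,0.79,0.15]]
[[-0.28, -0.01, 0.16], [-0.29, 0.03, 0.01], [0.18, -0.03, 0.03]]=v @ [[0.1, -0.03, 0.08], [0.13, 0.0, -0.06], [0.01, -0.02, 0.1]]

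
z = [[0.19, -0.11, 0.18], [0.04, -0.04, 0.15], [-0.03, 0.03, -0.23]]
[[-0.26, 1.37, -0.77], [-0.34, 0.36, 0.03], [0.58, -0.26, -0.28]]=z@[[0.48, 4.57, -4.52],[-1.33, -4.75, 2.74],[-2.76, -0.10, 2.15]]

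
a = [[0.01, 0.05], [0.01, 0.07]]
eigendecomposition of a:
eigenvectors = [[-0.99, -0.60], [0.15, -0.80]]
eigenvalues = [0.0, 0.08]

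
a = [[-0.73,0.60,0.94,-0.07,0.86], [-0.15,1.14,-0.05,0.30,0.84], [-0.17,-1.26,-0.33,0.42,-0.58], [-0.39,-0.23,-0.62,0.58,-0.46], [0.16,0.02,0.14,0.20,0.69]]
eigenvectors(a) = [[0.04+0.00j,-0.91+0.00j,(0.05+0.32j),0.05-0.32j,(0.38+0j)], [(-0.79+0j),(-0.11+0j),0.04-0.11j,(0.04+0.11j),(0.19+0j)], [0.55+0.00j,(-0.16+0j),(-0.45+0.31j),-0.45-0.31j,0.56+0.00j], [-0.27+0.00j,(-0.32+0j),(-0.68+0j),(-0.68-0j),0.61+0.00j], [0.02+0.00j,0.17+0.00j,0.27+0.20j,(0.27-0.2j),-0.37+0.00j]]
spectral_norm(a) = 2.45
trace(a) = 1.35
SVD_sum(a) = [[-0.14, 0.94, 0.49, -0.13, 0.83],[-0.13, 0.88, 0.46, -0.13, 0.77],[0.14, -0.95, -0.49, 0.14, -0.83],[0.07, -0.47, -0.24, 0.07, -0.41],[-0.05, 0.31, 0.16, -0.04, 0.27]] + [[-0.01, -0.23, 0.35, -0.23, 0.02], [0.01, 0.34, -0.51, 0.33, -0.03], [-0.00, -0.07, 0.11, -0.07, 0.01], [0.01, 0.31, -0.46, 0.30, -0.02], [-0.00, -0.01, 0.02, -0.01, 0.0]] + [[-0.49, -0.18, 0.09, 0.35, 0.13], [-0.09, -0.03, 0.02, 0.06, 0.02], [-0.41, -0.16, 0.07, 0.29, 0.11], [-0.37, -0.14, 0.07, 0.26, 0.1], [-0.11, -0.04, 0.02, 0.08, 0.03]] + [[-0.1, 0.07, 0.02, -0.05, -0.12],  [0.06, -0.04, -0.01, 0.03, 0.07],  [0.11, -0.08, -0.02, 0.06, 0.13],  [-0.1, 0.08, 0.02, -0.06, -0.12],  [0.31, -0.24, -0.06, 0.18, 0.39]] + [[0.00, 0.0, 0.0, 0.00, -0.0], [-0.0, -0.0, -0.0, -0.0, 0.00], [-0.0, -0.0, -0.0, -0.0, 0.0], [0.00, 0.0, 0.0, 0.0, -0.00], [0.0, 0.0, 0.00, 0.0, -0.00]]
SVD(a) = [[-0.55, 0.45, -0.65, -0.26, 0.06],  [-0.52, -0.65, -0.12, 0.15, -0.52],  [0.56, 0.14, -0.55, 0.3, -0.53],  [0.28, -0.59, -0.49, -0.27, 0.5],  [-0.18, 0.02, -0.14, 0.86, 0.45]] @ diag([2.4479153266077, 1.0643229140888044, 0.9978912671310536, 0.6764770678591131, 0.004368517936213086]) @ [[0.1, -0.69, -0.36, 0.1, -0.61], [-0.02, -0.48, 0.73, -0.48, 0.04], [0.76, 0.28, -0.13, -0.54, -0.21], [0.54, -0.41, -0.10, 0.30, 0.66], [0.36, 0.19, 0.56, 0.62, -0.38]]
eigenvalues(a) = [(1.26+0j), (-0.68+0j), (0.4+0.56j), (0.4-0.56j), (-0.02+0j)]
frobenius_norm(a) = 2.93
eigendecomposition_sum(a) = [[0.00+0.00j, -0.05-0.00j, (0.01-0j), (-0.03+0j), -0.05-0.00j], [(-0.09-0j), (0.94+0j), (-0.22+0j), 0.58+0.00j, 1.01+0.00j], [(0.06+0j), -0.64-0.00j, 0.15-0.00j, (-0.4+0j), -0.69-0.00j], [(-0.03-0j), (0.32+0j), (-0.07+0j), (0.2+0j), 0.34+0.00j], [0j, -0.03-0.00j, (0.01-0j), (-0.02+0j), -0.03-0.00j]] + [[(-0.71+0j),  (0.82+0j),  0.95-0.00j,  -0.57+0.00j,  0.16+0.00j], [(-0.08+0j),  (0.09+0j),  (0.11-0j),  -0.07+0.00j,  (0.02+0j)], [(-0.12+0j),  0.14+0.00j,  0.17-0.00j,  -0.10+0.00j,  (0.03+0j)], [(-0.25+0j),  0.28+0.00j,  (0.33-0j),  -0.20+0.00j,  0.05+0.00j], [(0.13-0j),  -0.15-0.00j,  -0.18+0.00j,  0.11-0.00j,  -0.03-0.00j]] + [[(-0.01+0.03j), -0.08+0.21j, (-0+0.21j), 0.26-0.18j, (0.37+0.15j)], [(0.01-0.01j), (0.06-0.05j), (0.03-0.07j), (-0.11+0.02j), (-0.1-0.11j)], [(-0.05+0j), -0.37+0.03j, (-0.31+0.14j), 0.45+0.27j, 0.03+0.67j], [(-0.06-0.03j), -0.40-0.23j, (-0.42-0.07j), (0.28+0.59j), (-0.44+0.71j)], [(0.01+0.03j), 0.09+0.21j, 0.15+0.15j, (0.06-0.32j), (0.38-0.15j)]] + [[(-0.01-0.03j),  -0.08-0.21j,  (-0-0.21j),  0.26+0.18j,  (0.37-0.15j)],[0.01+0.01j,  0.06+0.05j,  (0.03+0.07j),  (-0.11-0.02j),  (-0.1+0.11j)],[-0.05-0.00j,  (-0.37-0.03j),  -0.31-0.14j,  (0.45-0.27j),  0.03-0.67j],[(-0.06+0.03j),  -0.40+0.23j,  (-0.42+0.07j),  (0.28-0.59j),  -0.44-0.71j],[(0.01-0.03j),  (0.09-0.21j),  0.15-0.15j,  (0.06+0.32j),  (0.38+0.15j)]] + [[0.00-0.00j, (-0.02+0j), -0.02+0.00j, 0.02-0.00j, 0.01+0.00j], [0.00-0.00j, -0.01+0.00j, (-0.01+0j), 0.01-0.00j, 0.01+0.00j], [-0j, -0.02+0.00j, (-0.03+0j), 0.02-0.00j, (0.02+0j)], [0.00-0.00j, -0.03+0.00j, (-0.03+0j), (0.03-0j), 0.02+0.00j], [(-0+0j), 0.02-0.00j, 0.02-0.00j, (-0.02+0j), (-0.01-0j)]]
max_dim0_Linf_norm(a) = 1.26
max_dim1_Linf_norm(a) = 1.26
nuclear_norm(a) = 5.19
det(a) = 0.01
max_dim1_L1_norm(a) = 3.2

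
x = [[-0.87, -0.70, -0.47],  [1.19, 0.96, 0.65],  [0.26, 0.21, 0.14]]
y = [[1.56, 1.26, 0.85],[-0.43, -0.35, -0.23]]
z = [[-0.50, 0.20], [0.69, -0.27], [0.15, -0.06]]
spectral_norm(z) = 0.93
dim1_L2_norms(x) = [1.21, 1.66, 0.36]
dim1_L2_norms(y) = [2.18, 0.6]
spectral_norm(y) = 2.26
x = z @ y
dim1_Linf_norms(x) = [0.87, 1.19, 0.26]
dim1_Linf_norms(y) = [1.56, 0.43]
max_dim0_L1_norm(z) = 1.34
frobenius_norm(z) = 0.93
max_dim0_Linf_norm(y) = 1.56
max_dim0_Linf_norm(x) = 1.19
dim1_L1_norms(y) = [3.67, 1.01]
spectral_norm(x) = 2.09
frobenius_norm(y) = 2.26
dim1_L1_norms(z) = [0.7, 0.96, 0.21]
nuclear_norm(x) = 2.09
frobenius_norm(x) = 2.09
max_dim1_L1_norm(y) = 3.67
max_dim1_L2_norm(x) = 1.66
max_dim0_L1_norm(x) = 2.32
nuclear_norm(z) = 0.93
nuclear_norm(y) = 2.26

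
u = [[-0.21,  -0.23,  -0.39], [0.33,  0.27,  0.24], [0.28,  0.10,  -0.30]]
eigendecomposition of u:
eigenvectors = [[-0.68+0.00j, (-0.68-0j), (0.52+0j)], [(0.57+0.17j), (0.57-0.17j), -0.83+0.00j], [(-0.19+0.37j), (-0.19-0.37j), 0.20+0.00j]]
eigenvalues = [(-0.12+0.27j), (-0.12-0.27j), 0j]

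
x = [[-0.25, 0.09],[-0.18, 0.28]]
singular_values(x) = [0.4, 0.13]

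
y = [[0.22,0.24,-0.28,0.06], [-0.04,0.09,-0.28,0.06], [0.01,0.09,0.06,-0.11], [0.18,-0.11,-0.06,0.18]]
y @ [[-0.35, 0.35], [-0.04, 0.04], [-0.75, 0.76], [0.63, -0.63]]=[[0.16, -0.16], [0.26, -0.26], [-0.12, 0.12], [0.10, -0.10]]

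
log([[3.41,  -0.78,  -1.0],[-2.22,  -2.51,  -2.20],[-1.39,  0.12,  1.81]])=[[(1.27+0.18j), -0.03+0.37j, (-0.23+0.22j)], [(0.2+1.43j), (1.01+2.94j), 0.41+1.71j], [(-0.54+0.02j), (0.07+0.04j), (0.52+0.02j)]]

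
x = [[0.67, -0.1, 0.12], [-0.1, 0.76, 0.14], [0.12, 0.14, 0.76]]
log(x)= [[-0.43,-0.16,0.19], [-0.16,-0.31,0.20], [0.19,0.2,-0.31]]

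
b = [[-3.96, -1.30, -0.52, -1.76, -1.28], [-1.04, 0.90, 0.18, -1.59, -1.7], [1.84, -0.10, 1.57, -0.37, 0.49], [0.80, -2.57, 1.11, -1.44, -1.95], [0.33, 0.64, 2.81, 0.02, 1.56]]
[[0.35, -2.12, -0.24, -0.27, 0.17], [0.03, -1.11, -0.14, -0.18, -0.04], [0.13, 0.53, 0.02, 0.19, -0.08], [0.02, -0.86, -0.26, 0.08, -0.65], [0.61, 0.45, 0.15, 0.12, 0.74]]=b @ [[-0.12, 0.31, 0.00, 0.07, -0.21], [-0.02, 0.08, 0.04, -0.04, 0.12], [0.18, -0.03, 0.02, 0.01, 0.21], [-0.04, 0.28, 0.07, -0.02, 0.16], [0.10, 0.24, 0.04, 0.06, 0.09]]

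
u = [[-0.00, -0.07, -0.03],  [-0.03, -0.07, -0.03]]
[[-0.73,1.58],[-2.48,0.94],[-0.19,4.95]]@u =[[-0.05, -0.06, -0.03],[-0.03, 0.11, 0.05],[-0.15, -0.33, -0.14]]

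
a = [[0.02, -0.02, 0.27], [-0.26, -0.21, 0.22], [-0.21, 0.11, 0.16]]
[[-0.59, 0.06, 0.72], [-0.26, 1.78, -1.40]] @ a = [[-0.18, 0.08, -0.03], [-0.17, -0.52, 0.10]]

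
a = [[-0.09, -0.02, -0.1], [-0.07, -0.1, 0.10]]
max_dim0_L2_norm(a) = 0.14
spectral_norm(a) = 0.16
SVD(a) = [[-0.24, 0.97], [0.97, 0.24]] @ diag([0.15913369909104325, 0.13444874790640973]) @ [[-0.29, -0.58, 0.76], [-0.78, -0.32, -0.54]]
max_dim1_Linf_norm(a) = 0.1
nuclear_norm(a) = 0.29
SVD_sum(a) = [[0.01,0.02,-0.03], [-0.04,-0.09,0.12]] + [[-0.10,-0.04,-0.07], [-0.03,-0.01,-0.02]]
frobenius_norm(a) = 0.21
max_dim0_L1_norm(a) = 0.2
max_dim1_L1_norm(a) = 0.27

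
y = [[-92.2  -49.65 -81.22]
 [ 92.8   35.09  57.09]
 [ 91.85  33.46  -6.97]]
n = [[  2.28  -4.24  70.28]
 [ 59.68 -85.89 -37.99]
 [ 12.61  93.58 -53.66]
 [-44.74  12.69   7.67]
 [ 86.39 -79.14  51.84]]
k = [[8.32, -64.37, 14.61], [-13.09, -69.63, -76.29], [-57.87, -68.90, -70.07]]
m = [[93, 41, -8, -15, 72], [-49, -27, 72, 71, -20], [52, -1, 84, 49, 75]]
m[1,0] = -49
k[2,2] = -70.07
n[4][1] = -79.14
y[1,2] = 57.09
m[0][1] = 41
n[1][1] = -85.89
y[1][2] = 57.09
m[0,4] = 72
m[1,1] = -27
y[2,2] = -6.97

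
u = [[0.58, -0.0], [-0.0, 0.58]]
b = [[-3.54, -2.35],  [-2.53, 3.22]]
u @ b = [[-2.05,-1.36], [-1.47,1.87]]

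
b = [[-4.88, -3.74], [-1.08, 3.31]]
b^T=[[-4.88, -1.08],  [-3.74, 3.31]]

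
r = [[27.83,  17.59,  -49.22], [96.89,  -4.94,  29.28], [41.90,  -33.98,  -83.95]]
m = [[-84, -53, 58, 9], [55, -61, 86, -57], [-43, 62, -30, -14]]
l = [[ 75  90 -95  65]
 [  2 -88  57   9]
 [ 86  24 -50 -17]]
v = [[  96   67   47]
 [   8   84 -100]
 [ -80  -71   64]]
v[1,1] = 84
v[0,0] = 96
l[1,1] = -88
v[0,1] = 67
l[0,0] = 75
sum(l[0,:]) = 135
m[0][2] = 58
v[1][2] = -100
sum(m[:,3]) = -62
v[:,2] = [47, -100, 64]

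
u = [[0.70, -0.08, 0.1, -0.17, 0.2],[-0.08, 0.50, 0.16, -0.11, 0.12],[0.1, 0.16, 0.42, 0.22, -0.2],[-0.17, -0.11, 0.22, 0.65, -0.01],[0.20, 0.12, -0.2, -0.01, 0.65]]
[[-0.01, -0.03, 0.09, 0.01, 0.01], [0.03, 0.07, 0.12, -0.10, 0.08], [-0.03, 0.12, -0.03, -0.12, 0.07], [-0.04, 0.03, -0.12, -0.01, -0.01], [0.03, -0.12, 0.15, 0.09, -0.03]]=u@ [[-0.02, -0.0, 0.03, -0.01, 0.01], [0.06, 0.13, 0.14, -0.16, 0.12], [-0.06, 0.15, 0.06, -0.19, 0.12], [-0.04, 0.02, -0.17, 0.02, -0.04], [0.02, -0.16, 0.21, 0.11, -0.03]]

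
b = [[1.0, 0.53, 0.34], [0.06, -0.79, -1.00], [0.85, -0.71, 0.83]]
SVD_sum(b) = [[0.66, 0.14, 0.73],[-0.54, -0.12, -0.59],[0.71, 0.15, 0.78]] + [[-0.06, 0.13, 0.03], [0.36, -0.83, -0.17], [0.33, -0.74, -0.15]] + [[0.39, 0.26, -0.41], [0.23, 0.15, -0.24], [-0.19, -0.13, 0.2]]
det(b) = -1.63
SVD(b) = [[-0.60, -0.11, 0.80], [0.48, 0.74, 0.47], [-0.64, 0.66, -0.39]] @ diag([1.667157946771282, 1.241300862981679, 0.787055619431244]) @ [[-0.67, -0.14, -0.73],[0.40, -0.9, -0.18],[0.63, 0.41, -0.66]]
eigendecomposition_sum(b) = [[0.56, 0.06, 0.24], [-0.96, -0.10, -0.42], [2.11, 0.21, 0.92]] + [[0.51, 0.18, -0.05],[0.8, 0.28, -0.08],[-1.36, -0.48, 0.14]] + [[-0.06, 0.29, 0.15], [0.21, -0.97, -0.5], [0.10, -0.45, -0.23]]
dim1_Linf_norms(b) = [1.0, 1.0, 0.85]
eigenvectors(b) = [[-0.23,-0.31,0.27], [0.40,-0.49,-0.88], [-0.89,0.82,-0.4]]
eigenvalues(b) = [1.38, 0.93, -1.27]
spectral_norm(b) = 1.67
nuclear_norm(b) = 3.70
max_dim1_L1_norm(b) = 2.39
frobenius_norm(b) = 2.22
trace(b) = 1.04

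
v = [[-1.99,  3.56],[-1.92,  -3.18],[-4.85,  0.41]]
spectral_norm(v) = 5.67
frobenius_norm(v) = 7.36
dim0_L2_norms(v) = [5.58, 4.79]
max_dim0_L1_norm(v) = 8.76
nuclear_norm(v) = 10.36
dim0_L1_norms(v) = [8.76, 7.15]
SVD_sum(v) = [[-2.84, 0.92], [-0.81, 0.26], [-4.51, 1.46]] + [[0.85, 2.64], [-1.11, -3.44], [-0.34, -1.05]]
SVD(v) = [[-0.53, 0.59], [-0.15, -0.77], [-0.84, -0.24]] @ diag([5.668218464340103, 4.689818700175298]) @ [[0.95, -0.31], [0.31, 0.95]]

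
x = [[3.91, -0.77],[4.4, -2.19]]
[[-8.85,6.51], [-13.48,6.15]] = x @ [[-1.74, 1.84], [2.66, 0.89]]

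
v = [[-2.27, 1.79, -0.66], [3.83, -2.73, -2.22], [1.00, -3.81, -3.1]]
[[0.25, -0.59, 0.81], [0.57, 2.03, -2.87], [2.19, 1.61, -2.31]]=v@[[-0.32,  0.28,  -0.39], [-0.39,  -0.09,  0.13], [-0.33,  -0.32,  0.46]]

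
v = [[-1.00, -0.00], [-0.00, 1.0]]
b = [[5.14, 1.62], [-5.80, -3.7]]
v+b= [[4.14,1.62], [-5.8,-2.70]]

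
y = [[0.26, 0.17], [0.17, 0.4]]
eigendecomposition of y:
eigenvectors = [[-0.83, -0.56], [0.56, -0.83]]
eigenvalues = [0.15, 0.51]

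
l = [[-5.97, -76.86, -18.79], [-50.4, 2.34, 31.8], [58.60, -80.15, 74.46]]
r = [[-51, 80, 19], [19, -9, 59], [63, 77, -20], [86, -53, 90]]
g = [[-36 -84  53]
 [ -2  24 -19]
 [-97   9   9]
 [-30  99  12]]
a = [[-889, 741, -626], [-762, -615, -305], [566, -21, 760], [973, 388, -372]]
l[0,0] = -5.97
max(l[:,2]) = 74.46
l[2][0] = 58.6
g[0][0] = -36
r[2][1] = 77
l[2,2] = 74.46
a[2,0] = 566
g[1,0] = -2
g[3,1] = 99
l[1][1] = 2.34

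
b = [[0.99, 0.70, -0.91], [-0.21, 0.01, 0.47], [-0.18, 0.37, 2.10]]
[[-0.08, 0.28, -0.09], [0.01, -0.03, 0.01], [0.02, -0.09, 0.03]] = b @ [[0.02, -0.10, 0.03], [-0.10, 0.39, -0.12], [0.03, -0.12, 0.04]]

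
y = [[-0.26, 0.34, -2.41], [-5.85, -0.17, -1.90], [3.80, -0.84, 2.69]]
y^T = [[-0.26, -5.85, 3.80], [0.34, -0.17, -0.84], [-2.41, -1.90, 2.69]]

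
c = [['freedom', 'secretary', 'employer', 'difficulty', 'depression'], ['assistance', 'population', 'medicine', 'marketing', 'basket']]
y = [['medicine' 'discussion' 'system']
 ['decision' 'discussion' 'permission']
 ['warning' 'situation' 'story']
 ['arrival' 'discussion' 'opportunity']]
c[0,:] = ['freedom', 'secretary', 'employer', 'difficulty', 'depression']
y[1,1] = 'discussion'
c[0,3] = 'difficulty'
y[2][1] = 'situation'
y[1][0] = 'decision'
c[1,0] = 'assistance'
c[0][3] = 'difficulty'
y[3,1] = 'discussion'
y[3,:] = ['arrival', 'discussion', 'opportunity']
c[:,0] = ['freedom', 'assistance']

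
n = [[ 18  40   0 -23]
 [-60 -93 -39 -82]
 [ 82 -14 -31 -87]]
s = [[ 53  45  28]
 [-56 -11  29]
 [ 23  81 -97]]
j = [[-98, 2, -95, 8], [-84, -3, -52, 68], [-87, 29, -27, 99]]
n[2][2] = -31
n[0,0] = 18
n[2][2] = -31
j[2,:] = [-87, 29, -27, 99]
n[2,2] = -31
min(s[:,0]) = -56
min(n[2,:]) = -87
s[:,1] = [45, -11, 81]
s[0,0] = 53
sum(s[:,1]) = 115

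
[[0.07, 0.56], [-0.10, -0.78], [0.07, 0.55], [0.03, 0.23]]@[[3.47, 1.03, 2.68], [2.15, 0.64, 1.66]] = [[1.45, 0.43, 1.12], [-2.02, -0.60, -1.56], [1.43, 0.42, 1.1], [0.6, 0.18, 0.46]]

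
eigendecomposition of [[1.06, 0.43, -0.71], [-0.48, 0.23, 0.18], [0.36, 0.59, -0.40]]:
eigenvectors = [[-0.72,  -0.46,  0.37], [0.68,  -0.24,  0.51], [0.12,  -0.86,  0.78]]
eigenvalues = [0.77, -0.04, 0.16]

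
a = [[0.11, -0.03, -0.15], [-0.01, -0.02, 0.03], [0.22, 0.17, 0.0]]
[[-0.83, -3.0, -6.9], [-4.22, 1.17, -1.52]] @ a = [[-1.58, -1.09, 0.03],  [-0.81, -0.16, 0.67]]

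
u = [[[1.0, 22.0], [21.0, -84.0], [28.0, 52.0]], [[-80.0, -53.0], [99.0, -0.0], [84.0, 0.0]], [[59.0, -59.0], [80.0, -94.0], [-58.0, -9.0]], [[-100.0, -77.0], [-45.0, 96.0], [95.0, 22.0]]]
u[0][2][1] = 52.0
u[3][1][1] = 96.0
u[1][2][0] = 84.0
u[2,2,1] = -9.0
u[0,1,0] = 21.0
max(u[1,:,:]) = 99.0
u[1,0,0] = -80.0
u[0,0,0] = 1.0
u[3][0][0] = -100.0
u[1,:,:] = [[-80.0, -53.0], [99.0, -0.0], [84.0, 0.0]]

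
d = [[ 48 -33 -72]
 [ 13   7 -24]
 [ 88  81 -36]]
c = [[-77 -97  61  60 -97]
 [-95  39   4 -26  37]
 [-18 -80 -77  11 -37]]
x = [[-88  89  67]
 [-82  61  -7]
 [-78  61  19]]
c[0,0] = -77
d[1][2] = -24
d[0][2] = -72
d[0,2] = -72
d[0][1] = -33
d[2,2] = -36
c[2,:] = [-18, -80, -77, 11, -37]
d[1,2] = -24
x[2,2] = 19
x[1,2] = -7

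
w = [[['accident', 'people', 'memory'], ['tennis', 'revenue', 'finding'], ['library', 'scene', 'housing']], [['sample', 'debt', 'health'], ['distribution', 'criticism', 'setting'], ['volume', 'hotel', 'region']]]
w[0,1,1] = 'revenue'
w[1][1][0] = 'distribution'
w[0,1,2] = 'finding'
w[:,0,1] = ['people', 'debt']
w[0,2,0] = 'library'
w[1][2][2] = 'region'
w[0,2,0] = 'library'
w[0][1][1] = 'revenue'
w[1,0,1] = 'debt'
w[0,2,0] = 'library'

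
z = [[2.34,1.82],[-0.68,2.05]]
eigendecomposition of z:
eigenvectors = [[0.85+0.00j, (0.85-0j)], [-0.07+0.52j, -0.07-0.52j]]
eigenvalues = [(2.19+1.1j), (2.19-1.1j)]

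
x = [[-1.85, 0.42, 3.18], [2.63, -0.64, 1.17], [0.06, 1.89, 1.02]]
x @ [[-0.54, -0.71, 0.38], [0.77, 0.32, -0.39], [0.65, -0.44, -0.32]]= [[3.39, 0.05, -1.88], [-1.15, -2.59, 0.87], [2.09, 0.11, -1.04]]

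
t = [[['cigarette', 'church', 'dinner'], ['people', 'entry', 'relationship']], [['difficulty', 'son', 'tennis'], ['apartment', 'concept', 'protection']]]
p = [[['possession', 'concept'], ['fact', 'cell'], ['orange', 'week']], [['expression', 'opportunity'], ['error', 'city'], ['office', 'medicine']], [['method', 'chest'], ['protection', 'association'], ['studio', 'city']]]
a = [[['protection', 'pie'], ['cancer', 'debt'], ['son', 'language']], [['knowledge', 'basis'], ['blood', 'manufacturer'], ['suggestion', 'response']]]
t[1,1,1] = 'concept'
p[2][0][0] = 'method'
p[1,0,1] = 'opportunity'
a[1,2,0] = 'suggestion'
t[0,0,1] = 'church'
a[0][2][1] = 'language'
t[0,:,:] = [['cigarette', 'church', 'dinner'], ['people', 'entry', 'relationship']]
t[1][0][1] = 'son'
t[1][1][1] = 'concept'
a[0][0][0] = 'protection'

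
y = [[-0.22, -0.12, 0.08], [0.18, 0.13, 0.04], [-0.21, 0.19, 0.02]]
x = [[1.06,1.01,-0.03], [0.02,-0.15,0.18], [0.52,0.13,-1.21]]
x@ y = [[-0.05,-0.00,0.12], [-0.07,0.01,-0.0], [0.16,-0.28,0.02]]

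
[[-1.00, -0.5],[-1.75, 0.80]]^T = [[-1.00,-1.75], [-0.50,0.80]]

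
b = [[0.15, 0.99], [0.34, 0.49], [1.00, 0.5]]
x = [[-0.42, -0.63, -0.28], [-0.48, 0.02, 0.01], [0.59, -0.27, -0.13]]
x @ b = [[-0.56, -0.86], [-0.06, -0.46], [-0.13, 0.39]]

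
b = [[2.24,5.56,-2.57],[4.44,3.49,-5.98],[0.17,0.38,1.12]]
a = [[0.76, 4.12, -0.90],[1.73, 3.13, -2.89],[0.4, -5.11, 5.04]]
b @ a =[[10.29, 39.76, -31.04], [7.02, 59.77, -44.22], [1.23, -3.83, 4.39]]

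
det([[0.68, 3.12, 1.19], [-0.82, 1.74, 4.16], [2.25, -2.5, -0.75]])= 31.250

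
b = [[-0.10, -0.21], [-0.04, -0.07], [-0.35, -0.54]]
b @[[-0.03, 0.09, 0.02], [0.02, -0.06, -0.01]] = [[-0.0, 0.00, 0.0], [-0.00, 0.00, -0.0], [-0.00, 0.00, -0.00]]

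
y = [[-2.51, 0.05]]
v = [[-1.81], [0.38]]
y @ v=[[4.56]]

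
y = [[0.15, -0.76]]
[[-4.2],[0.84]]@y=[[-0.63, 3.19], [0.13, -0.64]]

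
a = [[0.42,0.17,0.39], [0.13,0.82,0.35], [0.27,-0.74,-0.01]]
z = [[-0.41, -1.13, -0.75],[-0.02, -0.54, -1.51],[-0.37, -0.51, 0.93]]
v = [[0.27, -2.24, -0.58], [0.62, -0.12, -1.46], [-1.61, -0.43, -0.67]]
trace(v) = -0.52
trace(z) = -0.02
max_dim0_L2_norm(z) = 1.93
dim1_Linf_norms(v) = [2.24, 1.46, 1.61]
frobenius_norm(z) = 2.42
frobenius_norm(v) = 3.34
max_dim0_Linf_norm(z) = 1.51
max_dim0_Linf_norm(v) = 2.24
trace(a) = 1.23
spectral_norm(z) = 2.07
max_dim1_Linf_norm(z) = 1.51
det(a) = -0.00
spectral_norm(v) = 2.48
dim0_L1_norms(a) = [0.82, 1.73, 0.75]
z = a @ v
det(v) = -6.08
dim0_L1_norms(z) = [0.8, 2.18, 3.19]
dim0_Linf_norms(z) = [0.41, 1.13, 1.51]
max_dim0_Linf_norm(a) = 0.82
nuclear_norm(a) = 1.82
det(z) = 0.01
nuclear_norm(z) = 3.32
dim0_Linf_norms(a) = [0.42, 0.82, 0.39]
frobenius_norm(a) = 1.34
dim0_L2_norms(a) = [0.52, 1.12, 0.52]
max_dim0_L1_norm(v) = 2.79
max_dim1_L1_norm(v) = 3.09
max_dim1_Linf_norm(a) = 0.82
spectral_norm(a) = 1.17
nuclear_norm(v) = 5.63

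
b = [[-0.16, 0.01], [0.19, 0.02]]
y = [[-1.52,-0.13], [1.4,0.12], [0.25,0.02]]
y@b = [[0.22, -0.02], [-0.2, 0.02], [-0.04, 0.0]]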